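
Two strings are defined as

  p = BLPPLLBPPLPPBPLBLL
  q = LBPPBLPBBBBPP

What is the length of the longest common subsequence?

Taking B (p #1, q #2) → P (p #3, q #3) → P (p #4, q #4) → B (p #7, q #5) → L (p #10, q #6) → P (p #11, q #7) → P (p #12, q #12) → P (p #14, q #13) gives a common subsequence of length 8. dp[18][13] = 8 confirms this is the maximum.

8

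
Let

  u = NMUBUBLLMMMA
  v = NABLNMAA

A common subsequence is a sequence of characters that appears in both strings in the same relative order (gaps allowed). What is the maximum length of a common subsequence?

5

Let dp[i][j] be the LCS length of the first i characters of u and the first j characters of v. dp[i][j] = dp[i-1][j-1]+1 when the i-th and j-th characters match, else max(dp[i-1][j], dp[i][j-1]).
    ·  N  A  B  L  N  M  A  A
 ·  0  0  0  0  0  0  0  0  0
 N  0  1  1  1  1  1  1  1  1
 M  0  1  1  1  1  1  2  2  2
 U  0  1  1  1  1  1  2  2  2
 B  0  1  1  2  2  2  2  2  2
 U  0  1  1  2  2  2  2  2  2
 B  0  1  1  2  2  2  2  2  2
 L  0  1  1  2  3  3  3  3  3
 L  0  1  1  2  3  3  3  3  3
 M  0  1  1  2  3  3  4  4  4
 M  0  1  1  2  3  3  4  4  4
 M  0  1  1  2  3  3  4  4  4
 A  0  1  2  2  3  3  4  5  5
dp[12][8] = 5. One LCS (by backtracking along matches): NBLMA.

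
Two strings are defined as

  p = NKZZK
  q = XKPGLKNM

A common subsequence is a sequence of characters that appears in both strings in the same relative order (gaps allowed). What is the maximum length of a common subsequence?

2

Let dp[i][j] be the LCS length of the first i characters of p and the first j characters of q. dp[i][j] = dp[i-1][j-1]+1 when the i-th and j-th characters match, else max(dp[i-1][j], dp[i][j-1]).
    ·  X  K  P  G  L  K  N  M
 ·  0  0  0  0  0  0  0  0  0
 N  0  0  0  0  0  0  0  1  1
 K  0  0  1  1  1  1  1  1  1
 Z  0  0  1  1  1  1  1  1  1
 Z  0  0  1  1  1  1  1  1  1
 K  0  0  1  1  1  1  2  2  2
dp[5][8] = 2. One LCS (by backtracking along matches): KK.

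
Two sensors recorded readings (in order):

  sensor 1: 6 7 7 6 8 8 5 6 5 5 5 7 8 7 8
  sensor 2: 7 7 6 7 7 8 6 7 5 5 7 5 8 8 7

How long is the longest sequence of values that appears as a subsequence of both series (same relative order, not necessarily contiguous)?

Pick 6 [1,3] → 7 [2,4] → 7 [3,5] → 8 [6,6] → 6 [8,7] → 5 [9,9] → 5 [10,10] → 5 [11,12] → 8 [13,14] → 7 [14,15]; all 10 values appear in both, in order. The LCS DP gives dp[15][15] = 10, so this is optimal.

10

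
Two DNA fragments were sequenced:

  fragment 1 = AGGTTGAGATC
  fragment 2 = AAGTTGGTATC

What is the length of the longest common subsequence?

9

Taking A at fragment 1[1]=fragment 2[2]; then G at fragment 1[3]=fragment 2[3]; then T at fragment 1[4]=fragment 2[4]; then T at fragment 1[5]=fragment 2[5]; then G at fragment 1[6]=fragment 2[6]; then G at fragment 1[8]=fragment 2[7]; then A at fragment 1[9]=fragment 2[9]; then T at fragment 1[10]=fragment 2[10]; then C at fragment 1[11]=fragment 2[11] gives a common subsequence of length 9. dp[11][11] = 9 confirms this is the maximum.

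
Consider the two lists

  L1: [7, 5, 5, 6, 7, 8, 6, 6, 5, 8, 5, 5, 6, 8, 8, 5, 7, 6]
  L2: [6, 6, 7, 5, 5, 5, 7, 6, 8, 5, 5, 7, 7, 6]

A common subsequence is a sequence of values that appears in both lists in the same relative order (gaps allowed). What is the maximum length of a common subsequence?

Taking 7 (L1 #1, L2 #3), 5 (L1 #2, L2 #5), 5 (L1 #3, L2 #6), 7 (L1 #5, L2 #7), 6 (L1 #8, L2 #8), 8 (L1 #10, L2 #9), 5 (L1 #11, L2 #10), 5 (L1 #12, L2 #11), 7 (L1 #17, L2 #13), 6 (L1 #18, L2 #14) gives a common subsequence of length 10. The LCS DP gives dp[18][14] = 10, so this is optimal.

10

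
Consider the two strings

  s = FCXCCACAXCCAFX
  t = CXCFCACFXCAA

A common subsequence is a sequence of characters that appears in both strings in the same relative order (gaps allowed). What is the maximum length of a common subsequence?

Match C at s[2]=t[1], X at s[3]=t[2], C at s[4]=t[3], C at s[5]=t[5], A at s[6]=t[6], C at s[7]=t[7], X at s[9]=t[9], C at s[10]=t[10], A at s[12]=t[12] — 9 characters in the same relative order in both. dp[14][12] = 9 confirms this is the maximum.

9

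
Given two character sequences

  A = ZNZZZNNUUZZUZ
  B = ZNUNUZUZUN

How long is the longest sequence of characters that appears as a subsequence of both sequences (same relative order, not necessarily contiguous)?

Let dp[i][j] be the LCS length of the first i characters of A and the first j characters of B. dp[i][j] = dp[i-1][j-1]+1 when the i-th and j-th characters match, else max(dp[i-1][j], dp[i][j-1]).
    ·  Z  N  U  N  U  Z  U  Z  U  N
 ·  0  0  0  0  0  0  0  0  0  0  0
 Z  0  1  1  1  1  1  1  1  1  1  1
 N  0  1  2  2  2  2  2  2  2  2  2
 Z  0  1  2  2  2  2  3  3  3  3  3
 Z  0  1  2  2  2  2  3  3  4  4  4
 Z  0  1  2  2  2  2  3  3  4  4  4
 N  0  1  2  2  3  3  3  3  4  4  5
 N  0  1  2  2  3  3  3  3  4  4  5
 U  0  1  2  3  3  4  4  4  4  5  5
 U  0  1  2  3  3  4  4  5  5  5  5
 Z  0  1  2  3  3  4  5  5  6  6  6
 Z  0  1  2  3  3  4  5  5  6  6  6
 U  0  1  2  3  3  4  5  6  6  7  7
 Z  0  1  2  3  3  4  5  6  7  7  7
dp[13][10] = 7. One LCS (by backtracking along matches): ZNNUUZU.

7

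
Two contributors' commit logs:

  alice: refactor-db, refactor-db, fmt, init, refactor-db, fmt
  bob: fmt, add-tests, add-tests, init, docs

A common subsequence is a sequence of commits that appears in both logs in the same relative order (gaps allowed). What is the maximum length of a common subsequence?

Match fmt (alice #3, bob #1), init (alice #4, bob #4) — 2 commits in the same relative order in both, and the DP table's final entry dp[6][5] is also 2, so no common subsequence is longer.

2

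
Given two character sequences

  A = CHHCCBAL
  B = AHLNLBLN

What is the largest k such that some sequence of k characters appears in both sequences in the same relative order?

3

One common subsequence of length 3: H (A #2, B #2); then B (A #6, B #6); then L (A #8, B #7). dp[8][8] = 3 confirms this is the maximum.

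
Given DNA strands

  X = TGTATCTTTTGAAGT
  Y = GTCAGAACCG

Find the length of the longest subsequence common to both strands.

7

Let dp[i][j] be the LCS length of the first i bases of X and the first j bases of Y. dp[i][j] = dp[i-1][j-1]+1 when the i-th and j-th bases match, else max(dp[i-1][j], dp[i][j-1]).
    ·  G  T  C  A  G  A  A  C  C  G
 ·  0  0  0  0  0  0  0  0  0  0  0
 T  0  0  1  1  1  1  1  1  1  1  1
 G  0  1  1  1  1  2  2  2  2  2  2
 T  0  1  2  2  2  2  2  2  2  2  2
 A  0  1  2  2  3  3  3  3  3  3  3
 T  0  1  2  2  3  3  3  3  3  3  3
 C  0  1  2  3  3  3  3  3  4  4  4
 T  0  1  2  3  3  3  3  3  4  4  4
 T  0  1  2  3  3  3  3  3  4  4  4
 T  0  1  2  3  3  3  3  3  4  4  4
 T  0  1  2  3  3  3  3  3  4  4  4
 G  0  1  2  3  3  4  4  4  4  4  5
 A  0  1  2  3  4  4  5  5  5  5  5
 A  0  1  2  3  4  4  5  6  6  6  6
 G  0  1  2  3  4  5  5  6  6  6  7
 T  0  1  2  3  4  5  5  6  6  6  7
dp[15][10] = 7. One LCS (by backtracking along matches): GTAGAAG.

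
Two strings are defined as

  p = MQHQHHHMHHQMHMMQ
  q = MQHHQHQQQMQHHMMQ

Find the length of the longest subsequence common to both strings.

Pick M [1,1], Q [2,2], H [3,4], Q [4,5], H [5,6], M [8,10], H [10,12], H [13,13], M [14,14], M [15,15], Q [16,16]; all 11 characters appear in both, in order. The LCS DP gives dp[16][16] = 11, so this is optimal.

11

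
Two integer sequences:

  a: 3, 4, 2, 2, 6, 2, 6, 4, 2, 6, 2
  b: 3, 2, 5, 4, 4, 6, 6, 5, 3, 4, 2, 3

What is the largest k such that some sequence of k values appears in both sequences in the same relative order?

One common subsequence of length 6: 3 at a[1]=b[1]; then 4 at a[2]=b[5]; then 6 at a[5]=b[6]; then 6 at a[7]=b[7]; then 4 at a[8]=b[10]; then 2 at a[9]=b[11]. dp[11][12] = 6 confirms this is the maximum.

6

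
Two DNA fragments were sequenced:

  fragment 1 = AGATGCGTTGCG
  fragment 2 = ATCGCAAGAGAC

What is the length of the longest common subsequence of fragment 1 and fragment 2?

7

Taking A [3,1]; then T [4,2]; then G [5,4]; then C [6,5]; then G [7,8]; then G [10,10]; then C [11,12] gives a common subsequence of length 7. The LCS DP gives dp[12][12] = 7, so this is optimal.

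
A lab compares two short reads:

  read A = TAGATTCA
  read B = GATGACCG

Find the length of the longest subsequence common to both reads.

One common subsequence of length 4: T [1,3]; then G [3,4]; then A [4,5]; then C [7,7]. The LCS DP gives dp[8][8] = 4, so this is optimal.

4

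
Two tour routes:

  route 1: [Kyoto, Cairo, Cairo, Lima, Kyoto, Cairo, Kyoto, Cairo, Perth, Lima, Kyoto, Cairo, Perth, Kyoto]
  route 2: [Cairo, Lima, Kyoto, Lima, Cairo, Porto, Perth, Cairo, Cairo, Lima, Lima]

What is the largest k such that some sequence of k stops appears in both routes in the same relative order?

6

One common subsequence of length 6: Cairo [3,1] → Lima [4,2] → Kyoto [5,3] → Cairo [6,8] → Cairo [8,9] → Lima [10,11]. Since dp[14][11] = 6, nothing longer is possible.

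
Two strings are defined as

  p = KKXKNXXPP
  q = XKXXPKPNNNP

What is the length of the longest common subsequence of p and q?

6

Match X (p #3, q #1); then K (p #4, q #2); then X (p #6, q #3); then X (p #7, q #4); then P (p #8, q #7); then P (p #9, q #11) — 6 characters in the same relative order in both. Since dp[9][11] = 6, nothing longer is possible.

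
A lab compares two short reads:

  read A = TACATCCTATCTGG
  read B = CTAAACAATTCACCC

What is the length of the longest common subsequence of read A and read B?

One common subsequence of length 8: T [1,2] → A [2,5] → C [3,6] → A [4,8] → T [5,10] → C [6,13] → C [7,14] → C [11,15]. Since dp[14][15] = 8, nothing longer is possible.

8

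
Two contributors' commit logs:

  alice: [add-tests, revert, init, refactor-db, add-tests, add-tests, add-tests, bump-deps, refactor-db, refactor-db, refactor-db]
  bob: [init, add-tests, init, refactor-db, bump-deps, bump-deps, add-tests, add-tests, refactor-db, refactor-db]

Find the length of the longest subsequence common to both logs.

Pick add-tests [1,2]; then init [3,3]; then refactor-db [4,4]; then add-tests [6,7]; then add-tests [7,8]; then refactor-db [10,9]; then refactor-db [11,10]; all 7 commits appear in both, in order. Since dp[11][10] = 7, nothing longer is possible.

7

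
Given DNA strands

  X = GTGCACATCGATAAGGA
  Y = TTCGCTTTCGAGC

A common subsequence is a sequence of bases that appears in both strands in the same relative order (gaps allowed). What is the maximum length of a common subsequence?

Match T [2,2], G [3,4], C [4,5], T [8,8], C [9,9], G [10,10], A [14,11], G [15,12] — 8 bases in the same relative order in both. Since dp[17][13] = 8, nothing longer is possible.

8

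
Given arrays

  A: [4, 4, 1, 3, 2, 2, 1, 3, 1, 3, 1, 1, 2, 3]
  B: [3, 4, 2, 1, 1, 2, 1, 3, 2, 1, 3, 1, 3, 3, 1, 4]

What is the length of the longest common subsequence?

Match 4 (A #1, B #2) → 1 (A #3, B #7) → 3 (A #4, B #8) → 2 (A #6, B #9) → 1 (A #7, B #10) → 3 (A #8, B #11) → 1 (A #9, B #12) → 3 (A #10, B #14) → 1 (A #11, B #15) — 9 values in the same relative order in both. dp[14][16] = 9 confirms this is the maximum.

9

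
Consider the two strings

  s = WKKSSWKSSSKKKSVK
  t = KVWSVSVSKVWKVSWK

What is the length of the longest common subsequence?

9

Taking K [2,1]; then W [6,3]; then S [8,4]; then S [9,6]; then S [10,8]; then K [11,9]; then K [12,12]; then S [14,14]; then K [16,16] gives a common subsequence of length 9. The LCS DP gives dp[16][16] = 9, so this is optimal.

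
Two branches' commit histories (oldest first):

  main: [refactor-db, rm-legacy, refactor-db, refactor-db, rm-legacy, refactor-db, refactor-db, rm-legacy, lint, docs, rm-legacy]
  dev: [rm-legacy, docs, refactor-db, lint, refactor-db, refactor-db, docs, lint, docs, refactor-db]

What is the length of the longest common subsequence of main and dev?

Taking rm-legacy at main[2]=dev[1] → refactor-db at main[3]=dev[3] → refactor-db at main[4]=dev[5] → refactor-db at main[6]=dev[6] → lint at main[9]=dev[8] → docs at main[10]=dev[9] gives a common subsequence of length 6. Since dp[11][10] = 6, nothing longer is possible.

6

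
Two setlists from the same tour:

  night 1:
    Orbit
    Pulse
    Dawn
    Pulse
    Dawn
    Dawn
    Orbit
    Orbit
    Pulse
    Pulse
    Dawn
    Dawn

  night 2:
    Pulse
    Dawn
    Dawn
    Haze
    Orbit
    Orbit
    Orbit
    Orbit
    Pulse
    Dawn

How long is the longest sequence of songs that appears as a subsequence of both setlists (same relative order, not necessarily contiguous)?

Pick Pulse (night 1 #2, night 2 #1), Dawn (night 1 #3, night 2 #2), Dawn (night 1 #5, night 2 #3), Orbit (night 1 #7, night 2 #7), Orbit (night 1 #8, night 2 #8), Pulse (night 1 #10, night 2 #9), Dawn (night 1 #12, night 2 #10); all 7 songs appear in both, in order, and the DP table's final entry dp[12][10] is also 7, so no common subsequence is longer.

7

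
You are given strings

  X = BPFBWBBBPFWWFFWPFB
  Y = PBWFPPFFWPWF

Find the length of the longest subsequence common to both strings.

9

Match P (X #2, Y #1) → B (X #4, Y #2) → W (X #5, Y #3) → P (X #9, Y #6) → F (X #13, Y #7) → F (X #14, Y #8) → W (X #15, Y #9) → P (X #16, Y #10) → F (X #17, Y #12) — 9 characters in the same relative order in both, and the DP table's final entry dp[18][12] is also 9, so no common subsequence is longer.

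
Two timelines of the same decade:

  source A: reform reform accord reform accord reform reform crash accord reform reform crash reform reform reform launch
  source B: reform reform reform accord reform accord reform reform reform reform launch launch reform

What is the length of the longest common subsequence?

One common subsequence of length 11: reform (source A #1, source B #1); then reform (source A #2, source B #2); then reform (source A #4, source B #3); then accord (source A #5, source B #4); then reform (source A #7, source B #5); then accord (source A #9, source B #6); then reform (source A #10, source B #7); then reform (source A #11, source B #8); then reform (source A #13, source B #9); then reform (source A #14, source B #10); then reform (source A #15, source B #13). The LCS DP gives dp[16][13] = 11, so this is optimal.

11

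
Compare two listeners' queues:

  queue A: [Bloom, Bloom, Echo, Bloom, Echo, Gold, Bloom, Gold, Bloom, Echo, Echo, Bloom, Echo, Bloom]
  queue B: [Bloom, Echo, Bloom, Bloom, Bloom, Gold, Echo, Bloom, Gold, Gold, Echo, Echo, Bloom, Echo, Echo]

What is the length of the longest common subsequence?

Taking Bloom [1,4], then Bloom [2,5], then Echo [3,7], then Bloom [4,8], then Gold [6,9], then Gold [8,10], then Echo [10,11], then Echo [11,12], then Bloom [12,13], then Echo [13,15] gives a common subsequence of length 10. dp[14][15] = 10 confirms this is the maximum.

10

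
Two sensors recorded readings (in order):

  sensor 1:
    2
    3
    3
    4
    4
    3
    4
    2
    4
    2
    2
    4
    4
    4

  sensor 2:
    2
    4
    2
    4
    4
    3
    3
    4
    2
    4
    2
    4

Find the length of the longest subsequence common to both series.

9

Taking 2 [1,3] → 4 [4,4] → 4 [5,5] → 3 [6,7] → 4 [7,8] → 2 [8,9] → 4 [9,10] → 2 [11,11] → 4 [14,12] gives a common subsequence of length 9. The LCS DP gives dp[14][12] = 9, so this is optimal.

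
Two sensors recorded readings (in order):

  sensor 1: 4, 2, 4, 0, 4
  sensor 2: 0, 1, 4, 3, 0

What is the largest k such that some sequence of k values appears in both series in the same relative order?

2

Let dp[i][j] be the LCS length of the first i values of sensor 1 and the first j values of sensor 2. dp[i][j] = dp[i-1][j-1]+1 when the i-th and j-th values match, else max(dp[i-1][j], dp[i][j-1]).
    ·  0  1  4  3  0
 ·  0  0  0  0  0  0
 4  0  0  0  1  1  1
 2  0  0  0  1  1  1
 4  0  0  0  1  1  1
 0  0  1  1  1  1  2
 4  0  1  1  2  2  2
dp[5][5] = 2. One LCS (by backtracking along matches): 4, 0.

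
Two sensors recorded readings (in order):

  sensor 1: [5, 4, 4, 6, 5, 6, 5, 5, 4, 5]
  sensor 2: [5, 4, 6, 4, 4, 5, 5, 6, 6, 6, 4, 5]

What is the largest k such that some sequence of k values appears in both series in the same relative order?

Let dp[i][j] be the LCS length of the first i values of sensor 1 and the first j values of sensor 2. dp[i][j] = dp[i-1][j-1]+1 when the i-th and j-th values match, else max(dp[i-1][j], dp[i][j-1]).
    ·  5  4  6  4  4  5  5  6  6  6  4  5
 ·  0  0  0  0  0  0  0  0  0  0  0  0  0
 5  0  1  1  1  1  1  1  1  1  1  1  1  1
 4  0  1  2  2  2  2  2  2  2  2  2  2  2
 4  0  1  2  2  3  3  3  3  3  3  3  3  3
 6  0  1  2  3  3  3  3  3  4  4  4  4  4
 5  0  1  2  3  3  3  4  4  4  4  4  4  5
 6  0  1  2  3  3  3  4  4  5  5  5  5  5
 5  0  1  2  3  3  3  4  5  5  5  5  5  6
 5  0  1  2  3  3  3  4  5  5  5  5  5  6
 4  0  1  2  3  4  4  4  5  5  5  5  6  6
 5  0  1  2  3  4  4  5  5  5  5  5  6  7
dp[10][12] = 7. One LCS (by backtracking along matches): 5, 4, 4, 6, 6, 4, 5.

7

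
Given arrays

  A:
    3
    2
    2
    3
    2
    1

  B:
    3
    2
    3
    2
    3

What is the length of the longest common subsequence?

One common subsequence of length 4: 3 [1,1] → 2 [2,2] → 2 [3,4] → 3 [4,5]. dp[6][5] = 4 confirms this is the maximum.

4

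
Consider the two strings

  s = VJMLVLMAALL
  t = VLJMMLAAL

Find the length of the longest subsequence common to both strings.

Let dp[i][j] be the LCS length of the first i characters of s and the first j characters of t. dp[i][j] = dp[i-1][j-1]+1 when the i-th and j-th characters match, else max(dp[i-1][j], dp[i][j-1]).
    ·  V  L  J  M  M  L  A  A  L
 ·  0  0  0  0  0  0  0  0  0  0
 V  0  1  1  1  1  1  1  1  1  1
 J  0  1  1  2  2  2  2  2  2  2
 M  0  1  1  2  3  3  3  3  3  3
 L  0  1  2  2  3  3  4  4  4  4
 V  0  1  2  2  3  3  4  4  4  4
 L  0  1  2  2  3  3  4  4  4  5
 M  0  1  2  2  3  4  4  4  4  5
 A  0  1  2  2  3  4  4  5  5  5
 A  0  1  2  2  3  4  4  5  6  6
 L  0  1  2  2  3  4  5  5  6  7
 L  0  1  2  2  3  4  5  5  6  7
dp[11][9] = 7. One LCS (by backtracking along matches): VJMLAAL.

7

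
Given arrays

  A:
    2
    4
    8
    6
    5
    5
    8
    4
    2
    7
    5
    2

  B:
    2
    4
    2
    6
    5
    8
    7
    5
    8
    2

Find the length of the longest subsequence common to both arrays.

8

Pick 2 (A #1, B #1), 4 (A #2, B #2), 6 (A #4, B #4), 5 (A #6, B #5), 8 (A #7, B #6), 7 (A #10, B #7), 5 (A #11, B #8), 2 (A #12, B #10); all 8 values appear in both, in order. The LCS DP gives dp[12][10] = 8, so this is optimal.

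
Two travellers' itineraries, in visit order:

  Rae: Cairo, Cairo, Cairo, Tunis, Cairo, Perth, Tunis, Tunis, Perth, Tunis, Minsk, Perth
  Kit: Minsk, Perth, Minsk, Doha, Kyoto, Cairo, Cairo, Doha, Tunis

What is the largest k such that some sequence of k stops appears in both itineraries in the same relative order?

Match Cairo [1,6]; then Cairo [2,7]; then Tunis [10,9] — 3 stops in the same relative order in both. Since dp[12][9] = 3, nothing longer is possible.

3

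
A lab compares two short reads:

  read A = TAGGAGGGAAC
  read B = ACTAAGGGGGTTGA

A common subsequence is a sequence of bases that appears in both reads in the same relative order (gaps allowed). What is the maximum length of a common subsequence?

8

Pick T at read A[1]=read B[3] → A at read A[2]=read B[5] → G at read A[3]=read B[7] → G at read A[4]=read B[8] → G at read A[6]=read B[9] → G at read A[7]=read B[10] → G at read A[8]=read B[13] → A at read A[10]=read B[14]; all 8 bases appear in both, in order. dp[11][14] = 8 confirms this is the maximum.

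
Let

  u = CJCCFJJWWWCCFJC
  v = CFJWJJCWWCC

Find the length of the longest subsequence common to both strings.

8

One common subsequence of length 8: C [1,1]; then J [2,3]; then J [6,5]; then J [7,6]; then W [9,8]; then W [10,9]; then C [12,10]; then C [15,11]. Since dp[15][11] = 8, nothing longer is possible.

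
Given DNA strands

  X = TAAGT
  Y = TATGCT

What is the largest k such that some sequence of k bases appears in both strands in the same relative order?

4

Let dp[i][j] be the LCS length of the first i bases of X and the first j bases of Y. dp[i][j] = dp[i-1][j-1]+1 when the i-th and j-th bases match, else max(dp[i-1][j], dp[i][j-1]).
    ·  T  A  T  G  C  T
 ·  0  0  0  0  0  0  0
 T  0  1  1  1  1  1  1
 A  0  1  2  2  2  2  2
 A  0  1  2  2  2  2  2
 G  0  1  2  2  3  3  3
 T  0  1  2  3  3  3  4
dp[5][6] = 4. One LCS (by backtracking along matches): TAGT.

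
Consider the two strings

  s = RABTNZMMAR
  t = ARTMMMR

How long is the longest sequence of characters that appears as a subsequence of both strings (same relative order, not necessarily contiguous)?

5

Match R [1,2] → T [4,3] → M [7,5] → M [8,6] → R [10,7] — 5 characters in the same relative order in both, and the DP table's final entry dp[10][7] is also 5, so no common subsequence is longer.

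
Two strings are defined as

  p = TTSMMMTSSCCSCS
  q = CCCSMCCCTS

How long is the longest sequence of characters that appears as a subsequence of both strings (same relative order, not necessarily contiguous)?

6

One common subsequence of length 6: S (p #3, q #4), M (p #6, q #5), C (p #10, q #6), C (p #11, q #7), C (p #13, q #8), S (p #14, q #10). Since dp[14][10] = 6, nothing longer is possible.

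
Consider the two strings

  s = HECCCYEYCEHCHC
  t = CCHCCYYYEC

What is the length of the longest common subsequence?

Match H [1,3], then C [3,4], then C [4,5], then Y [6,7], then Y [8,8], then E [10,9], then C [14,10] — 7 characters in the same relative order in both. dp[14][10] = 7 confirms this is the maximum.

7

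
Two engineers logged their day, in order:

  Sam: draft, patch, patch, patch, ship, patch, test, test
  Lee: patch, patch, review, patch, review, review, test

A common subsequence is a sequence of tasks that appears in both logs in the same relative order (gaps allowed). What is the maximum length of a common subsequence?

One common subsequence of length 4: patch (Sam #2, Lee #1), patch (Sam #3, Lee #2), patch (Sam #4, Lee #4), test (Sam #8, Lee #7). The LCS DP gives dp[8][7] = 4, so this is optimal.

4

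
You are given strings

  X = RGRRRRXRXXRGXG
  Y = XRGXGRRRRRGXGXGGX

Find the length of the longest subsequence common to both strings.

Pick R [1,2] → G [2,5] → R [3,6] → R [4,7] → R [5,8] → R [6,9] → R [8,10] → X [9,12] → X [10,14] → G [12,16] → X [13,17]; all 11 characters appear in both, in order. The LCS DP gives dp[14][17] = 11, so this is optimal.

11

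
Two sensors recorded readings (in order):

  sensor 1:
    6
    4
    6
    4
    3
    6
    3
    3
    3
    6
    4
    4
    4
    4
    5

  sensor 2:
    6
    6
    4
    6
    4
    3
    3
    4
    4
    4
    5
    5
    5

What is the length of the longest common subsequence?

10

Match 6 at sensor 1[1]=sensor 2[2]; then 4 at sensor 1[2]=sensor 2[3]; then 6 at sensor 1[3]=sensor 2[4]; then 4 at sensor 1[4]=sensor 2[5]; then 3 at sensor 1[8]=sensor 2[6]; then 3 at sensor 1[9]=sensor 2[7]; then 4 at sensor 1[11]=sensor 2[8]; then 4 at sensor 1[12]=sensor 2[9]; then 4 at sensor 1[13]=sensor 2[10]; then 5 at sensor 1[15]=sensor 2[13] — 10 values in the same relative order in both. dp[15][13] = 10 confirms this is the maximum.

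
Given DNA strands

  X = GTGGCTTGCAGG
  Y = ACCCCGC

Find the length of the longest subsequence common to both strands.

Let dp[i][j] be the LCS length of the first i bases of X and the first j bases of Y. dp[i][j] = dp[i-1][j-1]+1 when the i-th and j-th bases match, else max(dp[i-1][j], dp[i][j-1]).
    ·  A  C  C  C  C  G  C
 ·  0  0  0  0  0  0  0  0
 G  0  0  0  0  0  0  1  1
 T  0  0  0  0  0  0  1  1
 G  0  0  0  0  0  0  1  1
 G  0  0  0  0  0  0  1  1
 C  0  0  1  1  1  1  1  2
 T  0  0  1  1  1  1  1  2
 T  0  0  1  1  1  1  1  2
 G  0  0  1  1  1  1  2  2
 C  0  0  1  2  2  2  2  3
 A  0  1  1  2  2  2  2  3
 G  0  1  1  2  2  2  3  3
 G  0  1  1  2  2  2  3  3
dp[12][7] = 3. One LCS (by backtracking along matches): CGC.

3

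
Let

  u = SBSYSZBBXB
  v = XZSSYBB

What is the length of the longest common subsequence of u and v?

Match S at u[1]=v[3] → S at u[3]=v[4] → Y at u[4]=v[5] → B at u[8]=v[6] → B at u[10]=v[7] — 5 characters in the same relative order in both. dp[10][7] = 5 confirms this is the maximum.

5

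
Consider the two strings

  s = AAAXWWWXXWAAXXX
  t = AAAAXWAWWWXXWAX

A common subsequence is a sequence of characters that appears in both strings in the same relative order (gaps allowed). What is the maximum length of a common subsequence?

Taking A at s[1]=t[2], A at s[2]=t[3], A at s[3]=t[4], X at s[4]=t[5], W at s[5]=t[8], W at s[6]=t[9], W at s[7]=t[10], X at s[8]=t[11], X at s[9]=t[12], W at s[10]=t[13], A at s[12]=t[14], X at s[15]=t[15] gives a common subsequence of length 12, and the DP table's final entry dp[15][15] is also 12, so no common subsequence is longer.

12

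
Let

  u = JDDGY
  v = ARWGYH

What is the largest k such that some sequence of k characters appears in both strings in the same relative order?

One common subsequence of length 2: G at u[4]=v[4] → Y at u[5]=v[5], and the DP table's final entry dp[5][6] is also 2, so no common subsequence is longer.

2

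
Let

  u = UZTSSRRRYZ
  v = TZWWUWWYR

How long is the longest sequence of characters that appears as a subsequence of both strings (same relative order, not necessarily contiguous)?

2

Let dp[i][j] be the LCS length of the first i characters of u and the first j characters of v. dp[i][j] = dp[i-1][j-1]+1 when the i-th and j-th characters match, else max(dp[i-1][j], dp[i][j-1]).
    ·  T  Z  W  W  U  W  W  Y  R
 ·  0  0  0  0  0  0  0  0  0  0
 U  0  0  0  0  0  1  1  1  1  1
 Z  0  0  1  1  1  1  1  1  1  1
 T  0  1  1  1  1  1  1  1  1  1
 S  0  1  1  1  1  1  1  1  1  1
 S  0  1  1  1  1  1  1  1  1  1
 R  0  1  1  1  1  1  1  1  1  2
 R  0  1  1  1  1  1  1  1  1  2
 R  0  1  1  1  1  1  1  1  1  2
 Y  0  1  1  1  1  1  1  1  2  2
 Z  0  1  2  2  2  2  2  2  2  2
dp[10][9] = 2. One LCS (by backtracking along matches): UR.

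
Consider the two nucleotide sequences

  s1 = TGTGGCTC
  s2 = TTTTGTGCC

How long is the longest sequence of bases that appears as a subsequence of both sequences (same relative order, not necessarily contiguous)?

6

Taking T at s1[1]=s2[4], then G at s1[2]=s2[5], then T at s1[3]=s2[6], then G at s1[5]=s2[7], then C at s1[6]=s2[8], then C at s1[8]=s2[9] gives a common subsequence of length 6. Since dp[8][9] = 6, nothing longer is possible.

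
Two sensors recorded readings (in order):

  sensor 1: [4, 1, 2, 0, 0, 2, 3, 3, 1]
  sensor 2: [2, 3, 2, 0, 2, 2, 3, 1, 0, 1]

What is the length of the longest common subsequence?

5

Let dp[i][j] be the LCS length of the first i values of sensor 1 and the first j values of sensor 2. dp[i][j] = dp[i-1][j-1]+1 when the i-th and j-th values match, else max(dp[i-1][j], dp[i][j-1]).
    ·  2  3  2  0  2  2  3  1  0  1
 ·  0  0  0  0  0  0  0  0  0  0  0
 4  0  0  0  0  0  0  0  0  0  0  0
 1  0  0  0  0  0  0  0  0  1  1  1
 2  0  1  1  1  1  1  1  1  1  1  1
 0  0  1  1  1  2  2  2  2  2  2  2
 0  0  1  1  1  2  2  2  2  2  3  3
 2  0  1  1  2  2  3  3  3  3  3  3
 3  0  1  2  2  2  3  3  4  4  4  4
 3  0  1  2  2  2  3  3  4  4  4  4
 1  0  1  2  2  2  3  3  4  5  5  5
dp[9][10] = 5. One LCS (by backtracking along matches): 2, 0, 2, 3, 1.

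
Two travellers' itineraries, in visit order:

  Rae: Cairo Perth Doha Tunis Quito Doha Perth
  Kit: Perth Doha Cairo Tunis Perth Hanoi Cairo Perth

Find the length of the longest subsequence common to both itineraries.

Pick Perth (Rae #2, Kit #1) → Doha (Rae #3, Kit #2) → Tunis (Rae #4, Kit #4) → Perth (Rae #7, Kit #8); all 4 stops appear in both, in order, and the DP table's final entry dp[7][8] is also 4, so no common subsequence is longer.

4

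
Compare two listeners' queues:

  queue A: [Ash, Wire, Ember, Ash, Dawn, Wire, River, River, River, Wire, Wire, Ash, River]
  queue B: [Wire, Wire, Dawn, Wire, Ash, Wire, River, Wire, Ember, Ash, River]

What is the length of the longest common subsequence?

Match Wire [2,4]; then Ash [4,5]; then Wire [6,6]; then River [9,7]; then Wire [10,8]; then Ash [12,10]; then River [13,11] — 7 songs in the same relative order in both. Since dp[13][11] = 7, nothing longer is possible.

7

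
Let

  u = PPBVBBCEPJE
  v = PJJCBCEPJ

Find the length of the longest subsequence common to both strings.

6

Taking P [1,1]; then B [6,5]; then C [7,6]; then E [8,7]; then P [9,8]; then J [10,9] gives a common subsequence of length 6. Since dp[11][9] = 6, nothing longer is possible.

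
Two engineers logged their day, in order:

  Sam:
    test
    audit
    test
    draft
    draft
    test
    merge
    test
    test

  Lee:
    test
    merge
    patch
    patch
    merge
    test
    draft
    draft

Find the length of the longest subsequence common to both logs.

One common subsequence of length 4: test (Sam #1, Lee #1), test (Sam #3, Lee #6), draft (Sam #4, Lee #7), draft (Sam #5, Lee #8). dp[9][8] = 4 confirms this is the maximum.

4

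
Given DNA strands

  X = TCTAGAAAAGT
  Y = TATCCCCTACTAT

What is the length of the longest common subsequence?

Let dp[i][j] be the LCS length of the first i bases of X and the first j bases of Y. dp[i][j] = dp[i-1][j-1]+1 when the i-th and j-th bases match, else max(dp[i-1][j], dp[i][j-1]).
    ·  T  A  T  C  C  C  C  T  A  C  T  A  T
 ·  0  0  0  0  0  0  0  0  0  0  0  0  0  0
 T  0  1  1  1  1  1  1  1  1  1  1  1  1  1
 C  0  1  1  1  2  2  2  2  2  2  2  2  2  2
 T  0  1  1  2  2  2  2  2  3  3  3  3  3  3
 A  0  1  2  2  2  2  2  2  3  4  4  4  4  4
 G  0  1  2  2  2  2  2  2  3  4  4  4  4  4
 A  0  1  2  2  2  2  2  2  3  4  4  4  5  5
 A  0  1  2  2  2  2  2  2  3  4  4  4  5  5
 A  0  1  2  2  2  2  2  2  3  4  4  4  5  5
 A  0  1  2  2  2  2  2  2  3  4  4  4  5  5
 G  0  1  2  2  2  2  2  2  3  4  4  4  5  5
 T  0  1  2  3  3  3  3  3  3  4  4  5  5  6
dp[11][13] = 6. One LCS (by backtracking along matches): TCTAAT.

6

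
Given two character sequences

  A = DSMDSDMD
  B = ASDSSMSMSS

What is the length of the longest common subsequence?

5

Taking D (A #1, B #3), then S (A #2, B #5), then M (A #3, B #6), then S (A #5, B #7), then M (A #7, B #8) gives a common subsequence of length 5. The LCS DP gives dp[8][10] = 5, so this is optimal.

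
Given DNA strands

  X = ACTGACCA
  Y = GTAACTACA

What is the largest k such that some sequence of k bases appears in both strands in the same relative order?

6

Pick A (X #1, Y #4), C (X #2, Y #5), T (X #3, Y #6), A (X #5, Y #7), C (X #7, Y #8), A (X #8, Y #9); all 6 bases appear in both, in order. The LCS DP gives dp[8][9] = 6, so this is optimal.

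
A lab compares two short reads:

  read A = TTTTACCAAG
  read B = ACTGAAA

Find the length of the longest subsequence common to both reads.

Let dp[i][j] be the LCS length of the first i bases of read A and the first j bases of read B. dp[i][j] = dp[i-1][j-1]+1 when the i-th and j-th bases match, else max(dp[i-1][j], dp[i][j-1]).
    ·  A  C  T  G  A  A  A
 ·  0  0  0  0  0  0  0  0
 T  0  0  0  1  1  1  1  1
 T  0  0  0  1  1  1  1  1
 T  0  0  0  1  1  1  1  1
 T  0  0  0  1  1  1  1  1
 A  0  1  1  1  1  2  2  2
 C  0  1  2  2  2  2  2  2
 C  0  1  2  2  2  2  2  2
 A  0  1  2  2  2  3  3  3
 A  0  1  2  2  2  3  4  4
 G  0  1  2  2  3  3  4  4
dp[10][7] = 4. One LCS (by backtracking along matches): TAAA.

4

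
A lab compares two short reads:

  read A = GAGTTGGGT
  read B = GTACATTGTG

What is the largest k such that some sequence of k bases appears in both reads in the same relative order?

Match G (read A #1, read B #1), then A (read A #2, read B #5), then T (read A #4, read B #6), then T (read A #5, read B #7), then G (read A #6, read B #8), then G (read A #8, read B #10) — 6 bases in the same relative order in both. Since dp[9][10] = 6, nothing longer is possible.

6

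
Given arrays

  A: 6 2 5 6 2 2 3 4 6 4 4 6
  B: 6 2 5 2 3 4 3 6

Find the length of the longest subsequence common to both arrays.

7

Let dp[i][j] be the LCS length of the first i values of A and the first j values of B. dp[i][j] = dp[i-1][j-1]+1 when the i-th and j-th values match, else max(dp[i-1][j], dp[i][j-1]).
    ·  6  2  5  2  3  4  3  6
 ·  0  0  0  0  0  0  0  0  0
 6  0  1  1  1  1  1  1  1  1
 2  0  1  2  2  2  2  2  2  2
 5  0  1  2  3  3  3  3  3  3
 6  0  1  2  3  3  3  3  3  4
 2  0  1  2  3  4  4  4  4  4
 2  0  1  2  3  4  4  4  4  4
 3  0  1  2  3  4  5  5  5  5
 4  0  1  2  3  4  5  6  6  6
 6  0  1  2  3  4  5  6  6  7
 4  0  1  2  3  4  5  6  6  7
 4  0  1  2  3  4  5  6  6  7
 6  0  1  2  3  4  5  6  6  7
dp[12][8] = 7. One LCS (by backtracking along matches): 6, 2, 5, 2, 3, 4, 6.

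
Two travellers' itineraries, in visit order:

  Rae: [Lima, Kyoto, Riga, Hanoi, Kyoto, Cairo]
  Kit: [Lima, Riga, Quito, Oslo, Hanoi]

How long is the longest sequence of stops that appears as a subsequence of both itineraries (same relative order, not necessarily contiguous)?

One common subsequence of length 3: Lima [1,1], then Riga [3,2], then Hanoi [4,5], and the DP table's final entry dp[6][5] is also 3, so no common subsequence is longer.

3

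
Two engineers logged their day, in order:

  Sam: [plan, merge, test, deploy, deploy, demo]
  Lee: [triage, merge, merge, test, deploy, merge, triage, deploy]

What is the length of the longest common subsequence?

4

Pick merge (Sam #2, Lee #3), then test (Sam #3, Lee #4), then deploy (Sam #4, Lee #5), then deploy (Sam #5, Lee #8); all 4 tasks appear in both, in order. dp[6][8] = 4 confirms this is the maximum.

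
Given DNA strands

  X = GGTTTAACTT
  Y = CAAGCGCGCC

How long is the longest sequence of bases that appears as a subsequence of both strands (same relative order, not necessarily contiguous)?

Pick G (X #1, Y #6) → G (X #2, Y #8) → C (X #8, Y #10); all 3 bases appear in both, in order, and the DP table's final entry dp[10][10] is also 3, so no common subsequence is longer.

3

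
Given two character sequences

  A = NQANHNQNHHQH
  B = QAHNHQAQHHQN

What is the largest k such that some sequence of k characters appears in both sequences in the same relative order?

Let dp[i][j] be the LCS length of the first i characters of A and the first j characters of B. dp[i][j] = dp[i-1][j-1]+1 when the i-th and j-th characters match, else max(dp[i-1][j], dp[i][j-1]).
    ·  Q  A  H  N  H  Q  A  Q  H  H  Q  N
 ·  0  0  0  0  0  0  0  0  0  0  0  0  0
 N  0  0  0  0  1  1  1  1  1  1  1  1  1
 Q  0  1  1  1  1  1  2  2  2  2  2  2  2
 A  0  1  2  2  2  2  2  3  3  3  3  3  3
 N  0  1  2  2  3  3  3  3  3  3  3  3  4
 H  0  1  2  3  3  4  4  4  4  4  4  4  4
 N  0  1  2  3  4  4  4  4  4  4  4  4  5
 Q  0  1  2  3  4  4  5  5  5  5  5  5  5
 N  0  1  2  3  4  4  5  5  5  5  5  5  6
 H  0  1  2  3  4  5  5  5  5  6  6  6  6
 H  0  1  2  3  4  5  5  5  5  6  7  7  7
 Q  0  1  2  3  4  5  6  6  6  6  7  8  8
 H  0  1  2  3  4  5  6  6  6  7  7  8  8
dp[12][12] = 8. One LCS (by backtracking along matches): QANHQHHQ.

8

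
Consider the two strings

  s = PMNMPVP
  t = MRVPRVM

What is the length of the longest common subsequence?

3

Match M at s[2]=t[1], P at s[5]=t[4], V at s[6]=t[6] — 3 characters in the same relative order in both. The LCS DP gives dp[7][7] = 3, so this is optimal.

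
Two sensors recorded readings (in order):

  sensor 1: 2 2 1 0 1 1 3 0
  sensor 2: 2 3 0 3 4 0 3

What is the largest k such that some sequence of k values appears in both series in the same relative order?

4

One common subsequence of length 4: 2 (sensor 1 #1, sensor 2 #1), 0 (sensor 1 #4, sensor 2 #3), 3 (sensor 1 #7, sensor 2 #4), 0 (sensor 1 #8, sensor 2 #6). Since dp[8][7] = 4, nothing longer is possible.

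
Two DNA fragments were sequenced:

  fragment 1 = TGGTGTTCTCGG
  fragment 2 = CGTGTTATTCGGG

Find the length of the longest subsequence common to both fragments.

9

One common subsequence of length 9: T at fragment 1[1]=fragment 2[3], G at fragment 1[3]=fragment 2[4], T at fragment 1[4]=fragment 2[5], T at fragment 1[6]=fragment 2[6], T at fragment 1[7]=fragment 2[8], T at fragment 1[9]=fragment 2[9], C at fragment 1[10]=fragment 2[10], G at fragment 1[11]=fragment 2[12], G at fragment 1[12]=fragment 2[13]. The LCS DP gives dp[12][13] = 9, so this is optimal.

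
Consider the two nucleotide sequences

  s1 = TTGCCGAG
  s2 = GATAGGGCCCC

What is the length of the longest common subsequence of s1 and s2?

4

Let dp[i][j] be the LCS length of the first i bases of s1 and the first j bases of s2. dp[i][j] = dp[i-1][j-1]+1 when the i-th and j-th bases match, else max(dp[i-1][j], dp[i][j-1]).
    ·  G  A  T  A  G  G  G  C  C  C  C
 ·  0  0  0  0  0  0  0  0  0  0  0  0
 T  0  0  0  1  1  1  1  1  1  1  1  1
 T  0  0  0  1  1  1  1  1  1  1  1  1
 G  0  1  1  1  1  2  2  2  2  2  2  2
 C  0  1  1  1  1  2  2  2  3  3  3  3
 C  0  1  1  1  1  2  2  2  3  4  4  4
 G  0  1  1  1  1  2  3  3  3  4  4  4
 A  0  1  2  2  2  2  3  3  3  4  4  4
 G  0  1  2  2  2  3  3  4  4  4  4  4
dp[8][11] = 4. One LCS (by backtracking along matches): TGCC.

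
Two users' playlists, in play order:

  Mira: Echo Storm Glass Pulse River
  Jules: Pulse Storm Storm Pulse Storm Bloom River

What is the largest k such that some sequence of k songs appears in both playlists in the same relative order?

Taking Storm (Mira #2, Jules #3); then Pulse (Mira #4, Jules #4); then River (Mira #5, Jules #7) gives a common subsequence of length 3, and the DP table's final entry dp[5][7] is also 3, so no common subsequence is longer.

3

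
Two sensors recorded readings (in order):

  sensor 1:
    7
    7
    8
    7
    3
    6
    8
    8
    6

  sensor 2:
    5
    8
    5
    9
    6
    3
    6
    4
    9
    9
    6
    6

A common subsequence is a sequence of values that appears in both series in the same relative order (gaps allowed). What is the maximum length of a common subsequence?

Pick 8 [3,2], 3 [5,6], 6 [6,11], 6 [9,12]; all 4 values appear in both, in order. Since dp[9][12] = 4, nothing longer is possible.

4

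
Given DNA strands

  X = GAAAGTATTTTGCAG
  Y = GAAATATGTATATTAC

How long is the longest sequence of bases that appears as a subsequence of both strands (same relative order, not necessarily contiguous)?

11

Pick G [1,1], A [2,3], A [3,4], A [4,6], G [5,8], T [6,9], A [7,10], T [8,11], T [9,13], T [10,14], C [13,16]; all 11 bases appear in both, in order. dp[15][16] = 11 confirms this is the maximum.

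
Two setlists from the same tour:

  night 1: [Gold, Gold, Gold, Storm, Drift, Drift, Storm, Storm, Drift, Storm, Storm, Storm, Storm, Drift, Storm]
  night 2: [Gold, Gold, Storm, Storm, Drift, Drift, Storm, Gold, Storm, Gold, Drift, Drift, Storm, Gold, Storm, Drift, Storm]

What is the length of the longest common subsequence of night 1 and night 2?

12

Pick Gold at night 1[1]=night 2[1], Gold at night 1[2]=night 2[2], Storm at night 1[4]=night 2[4], Drift at night 1[5]=night 2[5], Drift at night 1[6]=night 2[6], Storm at night 1[7]=night 2[7], Storm at night 1[8]=night 2[9], Drift at night 1[9]=night 2[12], Storm at night 1[10]=night 2[13], Storm at night 1[13]=night 2[15], Drift at night 1[14]=night 2[16], Storm at night 1[15]=night 2[17]; all 12 songs appear in both, in order, and the DP table's final entry dp[15][17] is also 12, so no common subsequence is longer.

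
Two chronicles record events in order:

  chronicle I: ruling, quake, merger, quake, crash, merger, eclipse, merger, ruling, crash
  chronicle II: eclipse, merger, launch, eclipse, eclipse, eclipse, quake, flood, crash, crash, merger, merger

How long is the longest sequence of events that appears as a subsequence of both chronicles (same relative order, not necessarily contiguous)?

Pick merger [3,2] → quake [4,7] → crash [5,10] → merger [6,11] → merger [8,12]; all 5 events appear in both, in order. Since dp[10][12] = 5, nothing longer is possible.

5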